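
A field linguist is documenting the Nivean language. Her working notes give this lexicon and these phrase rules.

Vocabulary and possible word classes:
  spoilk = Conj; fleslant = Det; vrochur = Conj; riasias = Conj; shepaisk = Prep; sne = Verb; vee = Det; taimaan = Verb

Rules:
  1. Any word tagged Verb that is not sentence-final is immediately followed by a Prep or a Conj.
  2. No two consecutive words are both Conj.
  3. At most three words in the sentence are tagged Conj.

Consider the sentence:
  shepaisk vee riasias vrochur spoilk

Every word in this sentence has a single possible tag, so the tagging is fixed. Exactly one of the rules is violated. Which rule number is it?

2

Fixed tagging: Prep Det Conj Conj Conj.
Checking each rule: R1 holds, R2 violated, R3 holds.
Only rule 2 fails.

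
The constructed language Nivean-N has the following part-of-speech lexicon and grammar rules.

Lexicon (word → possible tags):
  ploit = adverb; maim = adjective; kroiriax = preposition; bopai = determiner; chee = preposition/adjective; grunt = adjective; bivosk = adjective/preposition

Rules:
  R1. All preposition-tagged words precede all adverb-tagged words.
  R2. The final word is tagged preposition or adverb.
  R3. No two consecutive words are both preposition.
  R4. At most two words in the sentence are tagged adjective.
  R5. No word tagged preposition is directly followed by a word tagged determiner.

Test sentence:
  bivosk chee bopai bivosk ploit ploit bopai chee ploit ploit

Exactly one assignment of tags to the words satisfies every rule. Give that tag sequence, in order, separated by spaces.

Candidates per position — 1:bivosk {adjective,preposition}; 2:chee {preposition,adjective}; 3:bopai {determiner}; 4:bivosk {adjective,preposition}; 5:ploit {adverb}; 6:ploit {adverb}; 7:bopai {determiner}; 8:chee {preposition,adjective}; 9:ploit {adverb}; 10:ploit {adverb}.
Word 2 cannot be preposition — rule 5 would then fail for every completion. It is adjective.
Word 8 cannot be preposition — rule 1 would then fail for every completion. It is adjective.
Word 1 cannot be adjective — rule 4 would then fail for every completion. It is preposition.
Word 4 cannot be adjective — rule 4 would then fail for every completion. It is preposition.
That leaves exactly one tagging: preposition adjective determiner preposition adverb adverb determiner adjective adverb adverb.
Verifying each rule — rule 1 ok; rule 2 ok; rule 3 ok; rule 4 ok; rule 5 ok.

preposition adjective determiner preposition adverb adverb determiner adjective adverb adverb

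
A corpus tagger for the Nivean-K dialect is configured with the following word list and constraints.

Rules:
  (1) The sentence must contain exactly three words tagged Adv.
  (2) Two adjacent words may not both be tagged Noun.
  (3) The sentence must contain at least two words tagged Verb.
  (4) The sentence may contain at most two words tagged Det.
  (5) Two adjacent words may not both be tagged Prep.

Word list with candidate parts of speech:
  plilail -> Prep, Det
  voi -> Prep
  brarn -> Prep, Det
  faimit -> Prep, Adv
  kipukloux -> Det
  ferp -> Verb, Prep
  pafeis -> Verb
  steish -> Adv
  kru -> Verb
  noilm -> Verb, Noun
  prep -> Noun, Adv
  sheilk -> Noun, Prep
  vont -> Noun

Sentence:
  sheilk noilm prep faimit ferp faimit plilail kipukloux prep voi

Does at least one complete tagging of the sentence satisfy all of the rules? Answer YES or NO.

Candidates per position — 1:sheilk {Noun,Prep}; 2:noilm {Verb,Noun}; 3:prep {Noun,Adv}; 4:faimit {Prep,Adv}; 5:ferp {Verb,Prep}; 6:faimit {Prep,Adv}; 7:plilail {Prep,Det}; 8:kipukloux {Det}; 9:prep {Noun,Adv}; 10:voi {Prep}.
One satisfying assignment: Noun Verb Adv Adv Verb Adv Det Det Noun Prep.
Verifying each rule — rule 1 satisfied; rule 2 satisfied; rule 3 satisfied; rule 4 satisfied; rule 5 satisfied.

YES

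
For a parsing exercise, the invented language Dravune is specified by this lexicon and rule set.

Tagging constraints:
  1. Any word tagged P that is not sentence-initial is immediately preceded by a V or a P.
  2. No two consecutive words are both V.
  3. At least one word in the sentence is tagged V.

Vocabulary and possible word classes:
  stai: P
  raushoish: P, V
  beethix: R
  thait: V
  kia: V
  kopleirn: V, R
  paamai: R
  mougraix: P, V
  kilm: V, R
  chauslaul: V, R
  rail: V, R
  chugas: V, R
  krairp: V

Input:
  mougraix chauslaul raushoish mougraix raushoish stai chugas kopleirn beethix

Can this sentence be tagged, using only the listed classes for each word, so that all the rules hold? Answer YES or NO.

Candidates per position — 1:mougraix {P,V}; 2:chauslaul {V,R}; 3:raushoish {P,V}; 4:mougraix {P,V}; 5:raushoish {P,V}; 6:stai {P}; 7:chugas {V,R}; 8:kopleirn {V,R}; 9:beethix {R}.
One satisfying assignment: P R V P V P R V R.
Rule-by-rule: rule 1 ok; rule 2 ok; rule 3 ok.

YES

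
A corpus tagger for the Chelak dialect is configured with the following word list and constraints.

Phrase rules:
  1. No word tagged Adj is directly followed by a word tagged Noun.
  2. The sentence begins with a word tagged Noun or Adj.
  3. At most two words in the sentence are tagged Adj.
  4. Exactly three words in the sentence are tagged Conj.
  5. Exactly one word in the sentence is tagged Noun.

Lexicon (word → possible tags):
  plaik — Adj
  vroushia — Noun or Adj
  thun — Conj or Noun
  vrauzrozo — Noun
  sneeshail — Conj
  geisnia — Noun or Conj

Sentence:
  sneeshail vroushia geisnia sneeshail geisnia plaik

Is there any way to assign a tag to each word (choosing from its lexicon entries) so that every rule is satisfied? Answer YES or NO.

NO

Candidates per position — 1:sneeshail {Conj}; 2:vroushia {Noun,Adj}; 3:geisnia {Noun,Conj}; 4:sneeshail {Conj}; 5:geisnia {Noun,Conj}; 6:plaik {Adj}.
Rule 2 cannot be satisfied by any choice of tags from the lexicon.
So there is no consistent tagging.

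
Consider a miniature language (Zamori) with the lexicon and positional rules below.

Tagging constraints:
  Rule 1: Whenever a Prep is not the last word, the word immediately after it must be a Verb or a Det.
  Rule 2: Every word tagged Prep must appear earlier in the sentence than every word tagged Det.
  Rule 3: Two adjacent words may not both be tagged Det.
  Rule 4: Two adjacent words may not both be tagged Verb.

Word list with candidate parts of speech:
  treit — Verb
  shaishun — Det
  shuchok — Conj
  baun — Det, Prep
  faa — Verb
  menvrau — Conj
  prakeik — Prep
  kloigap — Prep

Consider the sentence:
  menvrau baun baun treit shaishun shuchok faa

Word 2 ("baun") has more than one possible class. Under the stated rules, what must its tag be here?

Prep

Candidates per position — 1:menvrau {Conj}; 2:baun {Det,Prep}; 3:baun {Det,Prep}; 4:treit {Verb}; 5:shaishun {Det}; 6:shuchok {Conj}; 7:faa {Verb}.
Position 2: the remaining choice is settled jointly with positions 3 — only Prep at position 2 is part of a tagging that satisfies every rule.
The only consistent sequence is: Conj Prep Det Verb Det Conj Verb.
Check: rule 1 ✓; rule 2 ✓; rule 3 ✓; rule 4 ✓.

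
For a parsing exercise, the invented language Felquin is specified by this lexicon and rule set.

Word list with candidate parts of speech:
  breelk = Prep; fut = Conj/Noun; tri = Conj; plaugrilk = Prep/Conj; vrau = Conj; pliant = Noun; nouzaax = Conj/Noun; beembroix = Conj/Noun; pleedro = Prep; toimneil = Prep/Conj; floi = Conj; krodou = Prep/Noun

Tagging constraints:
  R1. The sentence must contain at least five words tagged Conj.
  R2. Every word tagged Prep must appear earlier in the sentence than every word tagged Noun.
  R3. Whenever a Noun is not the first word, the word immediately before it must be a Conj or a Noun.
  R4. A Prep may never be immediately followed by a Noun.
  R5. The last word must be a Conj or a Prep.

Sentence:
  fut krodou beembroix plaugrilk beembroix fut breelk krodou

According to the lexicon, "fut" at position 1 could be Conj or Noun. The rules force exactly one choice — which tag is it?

Conj

Candidates per position — 1:fut {Conj,Noun}; 2:krodou {Prep,Noun}; 3:beembroix {Conj,Noun}; 4:plaugrilk {Prep,Conj}; 5:beembroix {Conj,Noun}; 6:fut {Conj,Noun}; 7:breelk {Prep}; 8:krodou {Prep,Noun}.
Position 1: tagging it Noun would leave rule 1 unsatisfiable, so it must be Conj.
Position 2: tagging it Noun would leave rule 2 unsatisfiable, so it must be Prep.
Position 3: tagging it Noun would leave rule 1 unsatisfiable, so it must be Conj.
Position 4: tagging it Prep would leave rule 1 unsatisfiable, so it must be Conj.
Position 5: tagging it Noun would leave rule 1 unsatisfiable, so it must be Conj.
Position 6: tagging it Noun would leave rule 1 unsatisfiable, so it must be Conj.
Position 8: tagging it Noun would leave rule 3 unsatisfiable, so it must be Prep.
That leaves exactly one tagging: Conj Prep Conj Conj Conj Conj Prep Prep.
Rule-by-rule: rule 1 ok; rule 2 ok; rule 3 ok; rule 4 ok; rule 5 ok.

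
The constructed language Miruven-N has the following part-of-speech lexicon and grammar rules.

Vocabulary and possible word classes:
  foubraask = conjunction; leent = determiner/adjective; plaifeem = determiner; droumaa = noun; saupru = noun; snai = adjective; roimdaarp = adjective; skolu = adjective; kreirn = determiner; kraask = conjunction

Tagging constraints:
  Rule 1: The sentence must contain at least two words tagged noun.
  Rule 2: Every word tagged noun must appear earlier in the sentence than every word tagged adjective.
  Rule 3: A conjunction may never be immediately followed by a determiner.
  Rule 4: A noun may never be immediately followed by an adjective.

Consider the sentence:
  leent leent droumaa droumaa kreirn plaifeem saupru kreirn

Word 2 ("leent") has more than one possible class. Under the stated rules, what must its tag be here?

Candidates per position — 1:leent {determiner,adjective}; 2:leent {determiner,adjective}; 3:droumaa {noun}; 4:droumaa {noun}; 5:kreirn {determiner}; 6:plaifeem {determiner}; 7:saupru {noun}; 8:kreirn {determiner}.
At position 1, choosing adjective makes rule 2 impossible to satisfy; hence determiner.
At position 2, choosing adjective makes rule 2 impossible to satisfy; hence determiner.
So the tagging must be: determiner determiner noun noun determiner determiner noun determiner.
Check: rule 1 ✓; rule 2 ✓; rule 3 ✓; rule 4 ✓.

determiner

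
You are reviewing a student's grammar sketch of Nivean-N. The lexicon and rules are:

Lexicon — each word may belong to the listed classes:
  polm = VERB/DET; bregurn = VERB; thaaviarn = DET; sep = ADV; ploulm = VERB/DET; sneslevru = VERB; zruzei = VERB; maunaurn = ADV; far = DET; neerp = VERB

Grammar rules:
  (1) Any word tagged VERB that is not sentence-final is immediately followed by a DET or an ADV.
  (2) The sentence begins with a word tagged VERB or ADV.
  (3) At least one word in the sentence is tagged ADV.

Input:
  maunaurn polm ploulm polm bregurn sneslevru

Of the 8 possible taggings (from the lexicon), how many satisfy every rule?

Candidates per position — 1:maunaurn {ADV}; 2:polm {VERB,DET}; 3:ploulm {VERB,DET}; 4:polm {VERB,DET}; 5:bregurn {VERB}; 6:sneslevru {VERB}.
There are 8 candidate sequences in total.
Rule 1 cannot be satisfied by any choice of tags from the lexicon.
So there is no consistent tagging.
Count = 0.

0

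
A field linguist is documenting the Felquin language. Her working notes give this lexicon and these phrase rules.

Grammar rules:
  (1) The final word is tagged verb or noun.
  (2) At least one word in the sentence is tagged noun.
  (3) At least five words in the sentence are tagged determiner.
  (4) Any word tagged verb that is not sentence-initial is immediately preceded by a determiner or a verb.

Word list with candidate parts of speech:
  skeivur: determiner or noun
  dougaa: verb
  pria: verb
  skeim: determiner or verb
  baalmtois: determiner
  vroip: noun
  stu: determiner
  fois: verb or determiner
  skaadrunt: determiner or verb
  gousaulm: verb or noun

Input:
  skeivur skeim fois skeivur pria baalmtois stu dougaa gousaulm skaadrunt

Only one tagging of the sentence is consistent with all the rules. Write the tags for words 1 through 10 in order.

noun determiner determiner determiner verb determiner determiner verb verb verb

Candidates per position — 1:skeivur {determiner,noun}; 2:skeim {determiner,verb}; 3:fois {verb,determiner}; 4:skeivur {determiner,noun}; 5:pria {verb}; 6:baalmtois {determiner}; 7:stu {determiner}; 8:dougaa {verb}; 9:gousaulm {verb,noun}; 10:skaadrunt {determiner,verb}.
At position 4, choosing noun makes rule 4 impossible to satisfy; hence determiner.
At position 10, choosing determiner makes rule 1 impossible to satisfy; hence verb.
At position 9, choosing noun makes rule 4 impossible to satisfy; hence verb.
At position 1, choosing determiner makes rule 2 impossible to satisfy; hence noun.
At position 2, choosing verb makes rule 3 impossible to satisfy; hence determiner.
At position 3, choosing verb makes rule 3 impossible to satisfy; hence determiner.
That leaves exactly one tagging: noun determiner determiner determiner verb determiner determiner verb verb verb.
Check: rule 1 satisfied; rule 2 satisfied; rule 3 satisfied; rule 4 satisfied.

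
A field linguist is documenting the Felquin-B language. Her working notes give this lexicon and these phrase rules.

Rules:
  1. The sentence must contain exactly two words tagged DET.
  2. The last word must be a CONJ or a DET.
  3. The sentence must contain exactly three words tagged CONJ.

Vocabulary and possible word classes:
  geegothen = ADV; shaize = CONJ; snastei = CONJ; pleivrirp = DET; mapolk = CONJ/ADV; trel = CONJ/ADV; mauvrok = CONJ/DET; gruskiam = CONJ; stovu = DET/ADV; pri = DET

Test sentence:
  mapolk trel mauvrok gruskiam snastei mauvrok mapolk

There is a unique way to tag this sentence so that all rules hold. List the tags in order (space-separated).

ADV ADV DET CONJ CONJ DET CONJ

Candidates per position — 1:mapolk {CONJ,ADV}; 2:trel {CONJ,ADV}; 3:mauvrok {CONJ,DET}; 4:gruskiam {CONJ}; 5:snastei {CONJ}; 6:mauvrok {CONJ,DET}; 7:mapolk {CONJ,ADV}.
If word 3 were CONJ, no tagging could satisfy rule 1; so word 3 is DET.
If word 6 were CONJ, no tagging could satisfy rule 1; so word 6 is DET.
If word 7 were ADV, no tagging could satisfy rule 2; so word 7 is CONJ.
If word 1 were CONJ, no tagging could satisfy rule 3; so word 1 is ADV.
If word 2 were CONJ, no tagging could satisfy rule 3; so word 2 is ADV.
The only consistent sequence is: ADV ADV DET CONJ CONJ DET CONJ.
Rule-by-rule: rule 1 satisfied; rule 2 satisfied; rule 3 satisfied.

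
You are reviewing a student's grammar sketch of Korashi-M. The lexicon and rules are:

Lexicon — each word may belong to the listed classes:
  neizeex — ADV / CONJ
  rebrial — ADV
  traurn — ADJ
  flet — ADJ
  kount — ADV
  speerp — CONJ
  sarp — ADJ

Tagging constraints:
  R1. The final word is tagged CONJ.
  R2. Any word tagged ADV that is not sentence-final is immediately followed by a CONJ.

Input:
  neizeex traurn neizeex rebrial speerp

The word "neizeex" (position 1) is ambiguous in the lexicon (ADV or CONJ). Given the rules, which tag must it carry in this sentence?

Candidates per position — 1:neizeex {ADV,CONJ}; 2:traurn {ADJ}; 3:neizeex {ADV,CONJ}; 4:rebrial {ADV}; 5:speerp {CONJ}.
At position 1, choosing ADV makes rule 2 impossible to satisfy; hence CONJ.
At position 3, choosing ADV makes rule 2 impossible to satisfy; hence CONJ.
The only consistent sequence is: CONJ ADJ CONJ ADV CONJ.
Checking: rule 1 ok; rule 2 ok.

CONJ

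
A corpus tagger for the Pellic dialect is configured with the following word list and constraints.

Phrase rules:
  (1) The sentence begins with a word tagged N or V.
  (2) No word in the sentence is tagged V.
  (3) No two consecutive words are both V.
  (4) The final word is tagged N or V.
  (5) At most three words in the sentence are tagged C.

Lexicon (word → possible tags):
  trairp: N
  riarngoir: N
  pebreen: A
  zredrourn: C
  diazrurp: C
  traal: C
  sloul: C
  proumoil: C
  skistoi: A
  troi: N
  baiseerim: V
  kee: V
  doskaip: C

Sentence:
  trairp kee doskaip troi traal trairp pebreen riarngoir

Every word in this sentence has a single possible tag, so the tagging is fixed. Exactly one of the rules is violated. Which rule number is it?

Fixed tagging: N V C N C N A N.
Applying the rules: R1 holds, R2 violated, R3 holds, R4 holds, R5 holds.
Only rule 2 fails.

2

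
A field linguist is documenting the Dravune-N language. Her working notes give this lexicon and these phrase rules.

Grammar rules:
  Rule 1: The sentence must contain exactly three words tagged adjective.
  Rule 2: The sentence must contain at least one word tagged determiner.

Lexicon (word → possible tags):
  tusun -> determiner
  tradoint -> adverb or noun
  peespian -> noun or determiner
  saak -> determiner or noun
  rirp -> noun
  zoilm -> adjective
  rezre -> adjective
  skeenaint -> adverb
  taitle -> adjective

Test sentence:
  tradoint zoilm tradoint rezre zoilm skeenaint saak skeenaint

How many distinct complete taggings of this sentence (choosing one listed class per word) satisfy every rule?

Candidates per position — 1:tradoint {adverb,noun}; 2:zoilm {adjective}; 3:tradoint {adverb,noun}; 4:rezre {adjective}; 5:zoilm {adjective}; 6:skeenaint {adverb}; 7:saak {determiner,noun}; 8:skeenaint {adverb}.
There are 8 candidate sequences in total.
The sequences that satisfy every rule: adverb adjective adverb adjective adjective adverb determiner adverb; adverb adjective noun adjective adjective adverb determiner adverb; noun adjective adverb adjective adjective adverb determiner adverb; noun adjective noun adjective adjective adverb determiner adverb.
Count = 4.

4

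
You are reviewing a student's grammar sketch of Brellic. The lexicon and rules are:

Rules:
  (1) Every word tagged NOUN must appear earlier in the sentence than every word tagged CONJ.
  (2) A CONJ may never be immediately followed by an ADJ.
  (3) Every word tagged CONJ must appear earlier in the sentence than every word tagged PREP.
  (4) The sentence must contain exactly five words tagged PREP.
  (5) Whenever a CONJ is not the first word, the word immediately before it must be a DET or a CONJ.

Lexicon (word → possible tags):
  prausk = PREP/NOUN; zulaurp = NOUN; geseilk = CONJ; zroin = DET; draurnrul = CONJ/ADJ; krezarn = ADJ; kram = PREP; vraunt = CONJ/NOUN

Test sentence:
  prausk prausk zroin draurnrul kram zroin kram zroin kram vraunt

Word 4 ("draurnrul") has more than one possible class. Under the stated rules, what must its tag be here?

ADJ

Candidates per position — 1:prausk {PREP,NOUN}; 2:prausk {PREP,NOUN}; 3:zroin {DET}; 4:draurnrul {CONJ,ADJ}; 5:kram {PREP}; 6:zroin {DET}; 7:kram {PREP}; 8:zroin {DET}; 9:kram {PREP}; 10:vraunt {CONJ,NOUN}.
Word 1 cannot be NOUN — rule 4 would then fail for every completion. It is PREP.
Word 2 cannot be NOUN — rule 4 would then fail for every completion. It is PREP.
Word 4 cannot be CONJ — rule 3 would then fail for every completion. It is ADJ.
Word 10 cannot be CONJ — rule 3 would then fail for every completion. It is NOUN.
That leaves exactly one tagging: PREP PREP DET ADJ PREP DET PREP DET PREP NOUN.
Verifying each rule — rule 1 ok; rule 2 ok; rule 3 ok; rule 4 ok; rule 5 ok.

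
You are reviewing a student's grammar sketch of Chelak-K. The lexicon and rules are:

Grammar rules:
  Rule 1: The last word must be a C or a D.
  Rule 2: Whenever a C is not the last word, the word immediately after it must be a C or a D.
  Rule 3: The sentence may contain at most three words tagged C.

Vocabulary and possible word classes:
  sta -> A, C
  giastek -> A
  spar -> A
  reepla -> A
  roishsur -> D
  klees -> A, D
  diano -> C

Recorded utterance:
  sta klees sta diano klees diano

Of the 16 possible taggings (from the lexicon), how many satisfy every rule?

Candidates per position — 1:sta {A,C}; 2:klees {A,D}; 3:sta {A,C}; 4:diano {C}; 5:klees {A,D}; 6:diano {C}.
There are 16 candidate sequences in total.
The sequences that satisfy every rule: A A A C D C; A A C C D C; A D A C D C; A D C C D C; C D A C D C.
Count = 5.

5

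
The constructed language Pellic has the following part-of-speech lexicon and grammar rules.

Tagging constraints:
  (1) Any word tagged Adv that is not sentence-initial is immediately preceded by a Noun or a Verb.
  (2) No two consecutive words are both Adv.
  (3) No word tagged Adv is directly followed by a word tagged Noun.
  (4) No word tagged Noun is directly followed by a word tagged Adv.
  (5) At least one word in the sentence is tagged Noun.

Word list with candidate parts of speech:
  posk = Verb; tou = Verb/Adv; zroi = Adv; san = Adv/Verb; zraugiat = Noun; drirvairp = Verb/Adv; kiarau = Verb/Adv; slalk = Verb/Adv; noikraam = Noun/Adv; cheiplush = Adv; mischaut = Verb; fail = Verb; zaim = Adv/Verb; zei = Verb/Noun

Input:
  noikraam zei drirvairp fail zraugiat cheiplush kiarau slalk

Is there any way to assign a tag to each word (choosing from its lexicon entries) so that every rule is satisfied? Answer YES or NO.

NO

Candidates per position — 1:noikraam {Noun,Adv}; 2:zei {Verb,Noun}; 3:drirvairp {Verb,Adv}; 4:fail {Verb}; 5:zraugiat {Noun}; 6:cheiplush {Adv}; 7:kiarau {Verb,Adv}; 8:slalk {Verb,Adv}.
Rule 4 cannot be satisfied by any choice of tags from the lexicon.
So there is no consistent tagging.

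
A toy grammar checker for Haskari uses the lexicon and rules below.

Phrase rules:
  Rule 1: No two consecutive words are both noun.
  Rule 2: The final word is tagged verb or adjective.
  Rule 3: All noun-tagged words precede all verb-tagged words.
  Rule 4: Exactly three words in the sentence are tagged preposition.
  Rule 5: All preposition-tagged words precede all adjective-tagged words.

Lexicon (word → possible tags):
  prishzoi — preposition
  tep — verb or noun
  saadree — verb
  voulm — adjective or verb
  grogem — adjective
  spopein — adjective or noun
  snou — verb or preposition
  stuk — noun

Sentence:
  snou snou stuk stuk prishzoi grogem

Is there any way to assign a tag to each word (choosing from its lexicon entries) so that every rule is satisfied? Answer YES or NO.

Candidates per position — 1:snou {verb,preposition}; 2:snou {verb,preposition}; 3:stuk {noun}; 4:stuk {noun}; 5:prishzoi {preposition}; 6:grogem {adjective}.
Rule 1 cannot be satisfied by any choice of tags from the lexicon.
So there is no consistent tagging.

NO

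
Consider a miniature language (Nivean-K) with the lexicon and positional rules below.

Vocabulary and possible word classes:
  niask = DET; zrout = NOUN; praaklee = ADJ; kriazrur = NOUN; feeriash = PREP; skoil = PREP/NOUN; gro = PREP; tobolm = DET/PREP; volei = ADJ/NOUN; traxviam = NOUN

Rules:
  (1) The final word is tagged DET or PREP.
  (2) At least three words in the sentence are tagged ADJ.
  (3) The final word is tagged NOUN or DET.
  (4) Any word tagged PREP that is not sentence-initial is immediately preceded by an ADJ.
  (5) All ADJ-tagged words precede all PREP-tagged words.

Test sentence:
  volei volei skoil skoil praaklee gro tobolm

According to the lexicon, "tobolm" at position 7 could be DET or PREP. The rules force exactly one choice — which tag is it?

DET

Candidates per position — 1:volei {ADJ,NOUN}; 2:volei {ADJ,NOUN}; 3:skoil {PREP,NOUN}; 4:skoil {PREP,NOUN}; 5:praaklee {ADJ}; 6:gro {PREP}; 7:tobolm {DET,PREP}.
Word 1 cannot be NOUN — rule 2 would then fail for every completion. It is ADJ.
Word 2 cannot be NOUN — rule 2 would then fail for every completion. It is ADJ.
Word 3 cannot be PREP — rule 5 would then fail for every completion. It is NOUN.
Word 4 cannot be PREP — rule 4 would then fail for every completion. It is NOUN.
Word 7 cannot be PREP — rule 3 would then fail for every completion. It is DET.
That leaves exactly one tagging: ADJ ADJ NOUN NOUN ADJ PREP DET.
Checking: rule 1 ok; rule 2 ok; rule 3 ok; rule 4 ok; rule 5 ok.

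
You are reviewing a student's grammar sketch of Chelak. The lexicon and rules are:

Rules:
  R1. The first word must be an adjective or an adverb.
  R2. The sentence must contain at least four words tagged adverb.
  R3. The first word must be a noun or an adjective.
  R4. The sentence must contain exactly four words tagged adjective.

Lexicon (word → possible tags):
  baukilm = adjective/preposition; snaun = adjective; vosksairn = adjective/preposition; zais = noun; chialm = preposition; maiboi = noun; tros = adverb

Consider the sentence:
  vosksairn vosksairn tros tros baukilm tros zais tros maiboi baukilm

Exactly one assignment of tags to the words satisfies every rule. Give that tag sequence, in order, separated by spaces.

adjective adjective adverb adverb adjective adverb noun adverb noun adjective

Candidates per position — 1:vosksairn {adjective,preposition}; 2:vosksairn {adjective,preposition}; 3:tros {adverb}; 4:tros {adverb}; 5:baukilm {adjective,preposition}; 6:tros {adverb}; 7:zais {noun}; 8:tros {adverb}; 9:maiboi {noun}; 10:baukilm {adjective,preposition}.
Position 1: tagging it preposition would leave rule 1 unsatisfiable, so it must be adjective.
Position 2: tagging it preposition would leave rule 4 unsatisfiable, so it must be adjective.
Position 5: tagging it preposition would leave rule 4 unsatisfiable, so it must be adjective.
Position 10: tagging it preposition would leave rule 4 unsatisfiable, so it must be adjective.
The only consistent sequence is: adjective adjective adverb adverb adjective adverb noun adverb noun adjective.
Check: rule 1 ok; rule 2 ok; rule 3 ok; rule 4 ok.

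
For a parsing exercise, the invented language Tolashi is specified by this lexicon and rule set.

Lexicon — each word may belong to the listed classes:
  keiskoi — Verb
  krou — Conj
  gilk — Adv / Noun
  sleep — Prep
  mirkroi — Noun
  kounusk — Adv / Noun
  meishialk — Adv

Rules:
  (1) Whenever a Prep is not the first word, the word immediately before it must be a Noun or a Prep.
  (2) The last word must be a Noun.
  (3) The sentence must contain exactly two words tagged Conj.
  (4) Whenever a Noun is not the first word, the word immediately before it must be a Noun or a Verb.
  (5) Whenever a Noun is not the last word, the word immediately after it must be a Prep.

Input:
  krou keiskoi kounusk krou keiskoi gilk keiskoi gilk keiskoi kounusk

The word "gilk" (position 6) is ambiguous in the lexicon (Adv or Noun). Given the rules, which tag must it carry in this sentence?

Adv

Candidates per position — 1:krou {Conj}; 2:keiskoi {Verb}; 3:kounusk {Adv,Noun}; 4:krou {Conj}; 5:keiskoi {Verb}; 6:gilk {Adv,Noun}; 7:keiskoi {Verb}; 8:gilk {Adv,Noun}; 9:keiskoi {Verb}; 10:kounusk {Adv,Noun}.
If word 3 were Noun, no tagging could satisfy rule 5; so word 3 is Adv.
If word 6 were Noun, no tagging could satisfy rule 5; so word 6 is Adv.
If word 8 were Noun, no tagging could satisfy rule 5; so word 8 is Adv.
If word 10 were Adv, no tagging could satisfy rule 2; so word 10 is Noun.
So the tagging must be: Conj Verb Adv Conj Verb Adv Verb Adv Verb Noun.
Rule-by-rule: rule 1 holds; rule 2 holds; rule 3 holds; rule 4 holds; rule 5 holds.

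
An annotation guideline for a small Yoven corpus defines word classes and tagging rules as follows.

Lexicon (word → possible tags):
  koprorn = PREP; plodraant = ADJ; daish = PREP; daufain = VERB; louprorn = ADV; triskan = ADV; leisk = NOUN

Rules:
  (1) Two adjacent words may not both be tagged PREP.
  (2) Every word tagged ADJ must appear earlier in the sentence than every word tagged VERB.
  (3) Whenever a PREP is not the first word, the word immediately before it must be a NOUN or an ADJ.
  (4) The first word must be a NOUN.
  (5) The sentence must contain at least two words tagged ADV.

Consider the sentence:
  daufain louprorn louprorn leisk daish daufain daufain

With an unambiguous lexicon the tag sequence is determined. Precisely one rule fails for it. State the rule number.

Fixed tagging: VERB ADV ADV NOUN PREP VERB VERB.
Rule check: R1 pass, R2 pass, R3 pass, R4 fail, R5 pass.
Only rule 4 fails.

4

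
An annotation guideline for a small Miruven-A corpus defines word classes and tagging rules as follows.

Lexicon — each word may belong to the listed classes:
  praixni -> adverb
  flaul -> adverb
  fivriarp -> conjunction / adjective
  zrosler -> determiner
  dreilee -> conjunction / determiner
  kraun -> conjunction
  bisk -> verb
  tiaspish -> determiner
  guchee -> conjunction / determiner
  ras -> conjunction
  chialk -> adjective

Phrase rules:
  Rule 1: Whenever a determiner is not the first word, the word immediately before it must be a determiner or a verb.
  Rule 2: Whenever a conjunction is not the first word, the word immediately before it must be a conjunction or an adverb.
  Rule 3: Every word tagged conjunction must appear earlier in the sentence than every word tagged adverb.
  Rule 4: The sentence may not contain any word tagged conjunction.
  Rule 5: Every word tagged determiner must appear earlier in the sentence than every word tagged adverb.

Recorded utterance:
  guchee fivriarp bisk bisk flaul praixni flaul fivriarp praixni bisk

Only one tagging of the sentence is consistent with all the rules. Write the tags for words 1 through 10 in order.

determiner adjective verb verb adverb adverb adverb adjective adverb verb

Candidates per position — 1:guchee {conjunction,determiner}; 2:fivriarp {conjunction,adjective}; 3:bisk {verb}; 4:bisk {verb}; 5:flaul {adverb}; 6:praixni {adverb}; 7:flaul {adverb}; 8:fivriarp {conjunction,adjective}; 9:praixni {adverb}; 10:bisk {verb}.
If word 1 were conjunction, no tagging could satisfy rule 4; so word 1 is determiner.
If word 2 were conjunction, no tagging could satisfy rule 2; so word 2 is adjective.
If word 8 were conjunction, no tagging could satisfy rule 3; so word 8 is adjective.
The unique satisfying tagging is: determiner adjective verb verb adverb adverb adverb adjective adverb verb.
Rule-by-rule: rule 1 holds; rule 2 holds; rule 3 holds; rule 4 holds; rule 5 holds.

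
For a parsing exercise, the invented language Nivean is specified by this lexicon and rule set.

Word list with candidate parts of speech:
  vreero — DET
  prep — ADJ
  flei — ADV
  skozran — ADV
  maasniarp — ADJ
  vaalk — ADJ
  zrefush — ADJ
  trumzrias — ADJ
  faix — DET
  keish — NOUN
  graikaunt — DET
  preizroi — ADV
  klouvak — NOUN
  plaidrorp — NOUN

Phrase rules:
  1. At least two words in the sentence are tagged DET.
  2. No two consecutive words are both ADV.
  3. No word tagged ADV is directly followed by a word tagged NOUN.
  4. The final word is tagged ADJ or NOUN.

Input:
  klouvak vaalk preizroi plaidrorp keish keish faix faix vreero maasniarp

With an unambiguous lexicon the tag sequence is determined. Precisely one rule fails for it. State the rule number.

3

Fixed tagging: NOUN ADJ ADV NOUN NOUN NOUN DET DET DET ADJ.
Checking each rule: R1 ✓, R2 ✓, R3 ✗, R4 ✓.
Only rule 3 fails.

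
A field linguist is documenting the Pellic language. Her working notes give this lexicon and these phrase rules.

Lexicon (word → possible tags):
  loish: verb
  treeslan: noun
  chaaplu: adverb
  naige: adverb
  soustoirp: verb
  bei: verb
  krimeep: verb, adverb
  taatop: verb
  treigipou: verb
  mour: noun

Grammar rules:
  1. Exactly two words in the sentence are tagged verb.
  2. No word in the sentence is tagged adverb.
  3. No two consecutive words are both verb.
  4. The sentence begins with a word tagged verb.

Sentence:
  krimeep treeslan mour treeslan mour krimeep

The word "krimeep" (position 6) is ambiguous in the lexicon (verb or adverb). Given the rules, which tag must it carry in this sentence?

Candidates per position — 1:krimeep {verb,adverb}; 2:treeslan {noun}; 3:mour {noun}; 4:treeslan {noun}; 5:mour {noun}; 6:krimeep {verb,adverb}.
If word 1 were adverb, no tagging could satisfy rule 1; so word 1 is verb.
If word 6 were adverb, no tagging could satisfy rule 1; so word 6 is verb.
That leaves exactly one tagging: verb noun noun noun noun verb.
Checking: rule 1 holds; rule 2 holds; rule 3 holds; rule 4 holds.

verb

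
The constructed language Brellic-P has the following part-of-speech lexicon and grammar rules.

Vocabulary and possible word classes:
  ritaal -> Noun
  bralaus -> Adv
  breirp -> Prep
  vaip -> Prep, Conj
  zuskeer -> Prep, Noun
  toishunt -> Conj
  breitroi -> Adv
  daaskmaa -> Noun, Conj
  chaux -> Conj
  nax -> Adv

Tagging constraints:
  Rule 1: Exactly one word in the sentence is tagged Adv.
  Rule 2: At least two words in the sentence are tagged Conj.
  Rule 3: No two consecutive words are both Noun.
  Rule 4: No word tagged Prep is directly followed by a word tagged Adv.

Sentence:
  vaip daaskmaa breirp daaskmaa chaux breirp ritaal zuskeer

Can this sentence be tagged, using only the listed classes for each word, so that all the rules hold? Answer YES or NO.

Candidates per position — 1:vaip {Prep,Conj}; 2:daaskmaa {Noun,Conj}; 3:breirp {Prep}; 4:daaskmaa {Noun,Conj}; 5:chaux {Conj}; 6:breirp {Prep}; 7:ritaal {Noun}; 8:zuskeer {Prep,Noun}.
Rule 1 cannot be satisfied by any choice of tags from the lexicon.
So there is no consistent tagging.

NO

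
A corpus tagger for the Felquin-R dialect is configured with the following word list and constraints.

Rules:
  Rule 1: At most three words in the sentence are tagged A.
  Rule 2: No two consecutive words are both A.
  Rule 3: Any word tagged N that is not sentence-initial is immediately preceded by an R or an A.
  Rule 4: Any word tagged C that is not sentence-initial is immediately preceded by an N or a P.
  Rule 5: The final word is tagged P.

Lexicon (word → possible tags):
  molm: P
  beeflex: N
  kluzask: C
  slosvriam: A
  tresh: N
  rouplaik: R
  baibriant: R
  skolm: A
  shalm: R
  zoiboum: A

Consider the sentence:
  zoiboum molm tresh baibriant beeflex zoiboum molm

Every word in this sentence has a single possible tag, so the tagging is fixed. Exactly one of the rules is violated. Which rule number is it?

3

Fixed tagging: A P N R N A P.
Checking each rule: R1 holds, R2 holds, R3 violated, R4 holds, R5 holds.
Only rule 3 fails.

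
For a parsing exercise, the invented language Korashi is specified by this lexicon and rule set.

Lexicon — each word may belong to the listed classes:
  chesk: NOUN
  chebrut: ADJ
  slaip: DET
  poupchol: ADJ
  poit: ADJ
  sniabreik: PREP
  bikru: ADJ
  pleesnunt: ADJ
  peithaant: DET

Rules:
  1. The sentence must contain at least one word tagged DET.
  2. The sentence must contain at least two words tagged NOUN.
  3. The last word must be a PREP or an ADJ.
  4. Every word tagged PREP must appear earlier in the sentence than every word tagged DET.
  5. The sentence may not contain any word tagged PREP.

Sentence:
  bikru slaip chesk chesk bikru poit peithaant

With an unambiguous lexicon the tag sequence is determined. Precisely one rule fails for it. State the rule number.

Fixed tagging: ADJ DET NOUN NOUN ADJ ADJ DET.
Rule check: R1 pass, R2 pass, R3 fail, R4 pass, R5 pass.
Only rule 3 fails.

3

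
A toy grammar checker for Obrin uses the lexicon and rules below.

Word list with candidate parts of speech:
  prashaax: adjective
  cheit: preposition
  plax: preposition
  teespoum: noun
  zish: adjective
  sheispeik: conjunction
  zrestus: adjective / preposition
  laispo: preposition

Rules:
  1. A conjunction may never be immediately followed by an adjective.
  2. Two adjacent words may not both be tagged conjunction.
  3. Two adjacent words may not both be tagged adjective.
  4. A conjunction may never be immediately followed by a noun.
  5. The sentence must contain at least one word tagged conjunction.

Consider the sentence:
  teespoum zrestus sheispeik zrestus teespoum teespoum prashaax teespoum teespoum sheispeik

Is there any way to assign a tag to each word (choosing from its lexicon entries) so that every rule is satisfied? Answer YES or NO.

YES

Candidates per position — 1:teespoum {noun}; 2:zrestus {adjective,preposition}; 3:sheispeik {conjunction}; 4:zrestus {adjective,preposition}; 5:teespoum {noun}; 6:teespoum {noun}; 7:prashaax {adjective}; 8:teespoum {noun}; 9:teespoum {noun}; 10:sheispeik {conjunction}.
One satisfying assignment: noun preposition conjunction preposition noun noun adjective noun noun conjunction.
Rule-by-rule: rule 1 satisfied; rule 2 satisfied; rule 3 satisfied; rule 4 satisfied; rule 5 satisfied.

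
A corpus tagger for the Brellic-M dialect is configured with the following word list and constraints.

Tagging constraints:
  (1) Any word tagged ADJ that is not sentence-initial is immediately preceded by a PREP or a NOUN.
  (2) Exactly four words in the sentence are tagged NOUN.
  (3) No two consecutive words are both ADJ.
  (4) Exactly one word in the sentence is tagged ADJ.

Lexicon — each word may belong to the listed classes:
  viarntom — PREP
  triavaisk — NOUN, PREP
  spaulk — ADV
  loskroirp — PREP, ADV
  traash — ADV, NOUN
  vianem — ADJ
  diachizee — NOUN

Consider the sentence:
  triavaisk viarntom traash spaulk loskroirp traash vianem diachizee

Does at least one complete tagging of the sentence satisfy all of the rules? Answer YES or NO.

Candidates per position — 1:triavaisk {NOUN,PREP}; 2:viarntom {PREP}; 3:traash {ADV,NOUN}; 4:spaulk {ADV}; 5:loskroirp {PREP,ADV}; 6:traash {ADV,NOUN}; 7:vianem {ADJ}; 8:diachizee {NOUN}.
One satisfying assignment: NOUN PREP NOUN ADV PREP NOUN ADJ NOUN.
Check: rule 1 satisfied; rule 2 satisfied; rule 3 satisfied; rule 4 satisfied.

YES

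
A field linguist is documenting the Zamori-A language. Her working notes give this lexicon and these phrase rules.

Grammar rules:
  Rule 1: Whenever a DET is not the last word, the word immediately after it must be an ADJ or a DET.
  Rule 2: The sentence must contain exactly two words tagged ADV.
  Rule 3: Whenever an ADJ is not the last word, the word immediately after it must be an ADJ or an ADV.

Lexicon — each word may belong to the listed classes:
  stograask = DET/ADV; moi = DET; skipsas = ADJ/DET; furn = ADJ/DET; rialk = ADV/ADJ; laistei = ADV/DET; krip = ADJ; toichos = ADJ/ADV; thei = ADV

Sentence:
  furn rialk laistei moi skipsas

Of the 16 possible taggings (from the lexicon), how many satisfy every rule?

2

Candidates per position — 1:furn {ADJ,DET}; 2:rialk {ADV,ADJ}; 3:laistei {ADV,DET}; 4:moi {DET}; 5:skipsas {ADJ,DET}.
There are 16 candidate sequences in total.
The sequences that satisfy every rule: ADJ ADV ADV DET ADJ; ADJ ADV ADV DET DET.
Count = 2.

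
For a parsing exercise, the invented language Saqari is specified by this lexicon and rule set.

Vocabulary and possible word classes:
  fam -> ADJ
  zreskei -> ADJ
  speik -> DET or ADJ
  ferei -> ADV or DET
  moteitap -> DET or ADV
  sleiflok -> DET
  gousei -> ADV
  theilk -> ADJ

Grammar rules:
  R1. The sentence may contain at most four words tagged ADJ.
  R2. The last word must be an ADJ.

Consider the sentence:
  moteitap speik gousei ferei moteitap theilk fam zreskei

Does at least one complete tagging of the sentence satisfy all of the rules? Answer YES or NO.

Candidates per position — 1:moteitap {DET,ADV}; 2:speik {DET,ADJ}; 3:gousei {ADV}; 4:ferei {ADV,DET}; 5:moteitap {DET,ADV}; 6:theilk {ADJ}; 7:fam {ADJ}; 8:zreskei {ADJ}.
One satisfying assignment: DET DET ADV DET ADV ADJ ADJ ADJ.
Checking: rule 1 holds; rule 2 holds.

YES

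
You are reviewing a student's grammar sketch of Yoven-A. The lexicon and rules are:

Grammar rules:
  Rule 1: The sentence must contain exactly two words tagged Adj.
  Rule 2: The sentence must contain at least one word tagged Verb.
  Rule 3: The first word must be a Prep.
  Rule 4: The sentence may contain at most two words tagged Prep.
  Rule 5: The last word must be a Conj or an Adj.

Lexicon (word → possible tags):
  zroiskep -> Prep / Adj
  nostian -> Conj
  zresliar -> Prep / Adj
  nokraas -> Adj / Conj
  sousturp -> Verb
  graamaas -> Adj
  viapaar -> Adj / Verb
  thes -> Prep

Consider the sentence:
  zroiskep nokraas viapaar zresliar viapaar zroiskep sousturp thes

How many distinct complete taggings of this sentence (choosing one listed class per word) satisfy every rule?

0

Candidates per position — 1:zroiskep {Prep,Adj}; 2:nokraas {Adj,Conj}; 3:viapaar {Adj,Verb}; 4:zresliar {Prep,Adj}; 5:viapaar {Adj,Verb}; 6:zroiskep {Prep,Adj}; 7:sousturp {Verb}; 8:thes {Prep}.
There are 64 candidate sequences in total.
Rule 5 cannot be satisfied by any choice of tags from the lexicon.
So there is no consistent tagging.
Count = 0.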